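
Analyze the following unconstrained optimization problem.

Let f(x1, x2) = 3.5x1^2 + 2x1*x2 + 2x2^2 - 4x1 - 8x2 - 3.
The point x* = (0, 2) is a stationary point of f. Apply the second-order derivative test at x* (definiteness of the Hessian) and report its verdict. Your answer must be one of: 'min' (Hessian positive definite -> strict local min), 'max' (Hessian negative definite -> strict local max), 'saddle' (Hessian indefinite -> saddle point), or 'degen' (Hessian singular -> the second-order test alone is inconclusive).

Compute the Hessian H = grad^2 f:
  H = [[7, 2], [2, 4]]
Verify stationarity: grad f(x*) = H x* + g = (0, 0).
Eigenvalues of H: 3, 8.
Both eigenvalues > 0, so H is positive definite -> x* is a strict local min.

min


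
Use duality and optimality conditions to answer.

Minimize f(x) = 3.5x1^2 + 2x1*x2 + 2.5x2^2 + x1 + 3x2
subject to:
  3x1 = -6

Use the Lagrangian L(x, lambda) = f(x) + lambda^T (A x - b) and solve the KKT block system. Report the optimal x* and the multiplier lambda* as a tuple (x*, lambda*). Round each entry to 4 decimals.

Form the Lagrangian:
  L(x, lambda) = (1/2) x^T Q x + c^T x + lambda^T (A x - b)
Stationarity (grad_x L = 0): Q x + c + A^T lambda = 0.
Primal feasibility: A x = b.

This gives the KKT block system:
  [ Q   A^T ] [ x     ]   [-c ]
  [ A    0  ] [ lambda ] = [ b ]

Solving the linear system:
  x*      = (-2, 0.2)
  lambda* = (4.2)
  f(x*)   = 11.9

x* = (-2, 0.2), lambda* = (4.2)


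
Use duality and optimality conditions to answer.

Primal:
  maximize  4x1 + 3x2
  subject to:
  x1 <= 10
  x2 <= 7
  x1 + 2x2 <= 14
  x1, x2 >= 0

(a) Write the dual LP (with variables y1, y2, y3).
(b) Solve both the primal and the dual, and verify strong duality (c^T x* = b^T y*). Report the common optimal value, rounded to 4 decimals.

The standard primal-dual pair for 'max c^T x s.t. A x <= b, x >= 0' is:
  Dual:  min b^T y  s.t.  A^T y >= c,  y >= 0.

So the dual LP is:
  minimize  10y1 + 7y2 + 14y3
  subject to:
    y1 + y3 >= 4
    y2 + 2y3 >= 3
    y1, y2, y3 >= 0

Solving the primal: x* = (10, 2).
  primal value c^T x* = 46.
Solving the dual: y* = (2.5, 0, 1.5).
  dual value b^T y* = 46.
Strong duality: c^T x* = b^T y*. Confirmed.

46


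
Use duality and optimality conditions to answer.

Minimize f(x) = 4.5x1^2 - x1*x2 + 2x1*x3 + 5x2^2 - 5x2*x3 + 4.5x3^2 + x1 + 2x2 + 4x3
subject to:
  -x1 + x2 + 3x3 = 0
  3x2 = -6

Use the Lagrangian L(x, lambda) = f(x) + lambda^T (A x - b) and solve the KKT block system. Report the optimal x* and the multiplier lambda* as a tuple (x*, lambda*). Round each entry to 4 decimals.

Form the Lagrangian:
  L(x, lambda) = (1/2) x^T Q x + c^T x + lambda^T (A x - b)
Stationarity (grad_x L = 0): Q x + c + A^T lambda = 0.
Primal feasibility: A x = b.

This gives the KKT block system:
  [ Q   A^T ] [ x     ]   [-c ]
  [ A    0  ] [ lambda ] = [ b ]

Solving the linear system:
  x*      = (-0.9706, -2, 0.3431)
  lambda* = (-5.049, 7.9314)
  f(x*)   = 21.9951

x* = (-0.9706, -2, 0.3431), lambda* = (-5.049, 7.9314)


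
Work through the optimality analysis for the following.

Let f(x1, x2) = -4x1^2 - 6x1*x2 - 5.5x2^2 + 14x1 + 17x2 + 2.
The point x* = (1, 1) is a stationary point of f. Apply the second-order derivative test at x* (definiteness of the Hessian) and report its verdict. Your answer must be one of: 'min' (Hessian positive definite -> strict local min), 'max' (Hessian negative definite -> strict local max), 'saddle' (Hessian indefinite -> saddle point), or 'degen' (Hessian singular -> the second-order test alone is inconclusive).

Compute the Hessian H = grad^2 f:
  H = [[-8, -6], [-6, -11]]
Verify stationarity: grad f(x*) = H x* + g = (0, 0).
Eigenvalues of H: -15.6847, -3.3153.
Both eigenvalues < 0, so H is negative definite -> x* is a strict local max.

max


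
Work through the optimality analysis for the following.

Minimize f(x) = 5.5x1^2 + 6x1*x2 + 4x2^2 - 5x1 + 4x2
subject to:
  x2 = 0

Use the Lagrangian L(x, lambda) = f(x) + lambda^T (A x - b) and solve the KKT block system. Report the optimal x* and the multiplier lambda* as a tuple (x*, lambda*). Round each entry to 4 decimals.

Form the Lagrangian:
  L(x, lambda) = (1/2) x^T Q x + c^T x + lambda^T (A x - b)
Stationarity (grad_x L = 0): Q x + c + A^T lambda = 0.
Primal feasibility: A x = b.

This gives the KKT block system:
  [ Q   A^T ] [ x     ]   [-c ]
  [ A    0  ] [ lambda ] = [ b ]

Solving the linear system:
  x*      = (0.4545, 0)
  lambda* = (-6.7273)
  f(x*)   = -1.1364

x* = (0.4545, 0), lambda* = (-6.7273)


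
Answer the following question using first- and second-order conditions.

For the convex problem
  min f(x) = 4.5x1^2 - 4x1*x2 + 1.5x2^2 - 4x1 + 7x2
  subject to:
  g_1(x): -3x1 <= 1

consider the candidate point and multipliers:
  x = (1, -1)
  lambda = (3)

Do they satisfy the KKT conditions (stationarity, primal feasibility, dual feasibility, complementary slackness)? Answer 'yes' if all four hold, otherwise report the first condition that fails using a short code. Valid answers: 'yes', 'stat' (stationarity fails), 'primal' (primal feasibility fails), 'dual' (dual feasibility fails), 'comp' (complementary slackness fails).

Gradient of f: grad f(x) = Q x + c = (9, 0)
Constraint values g_i(x) = a_i^T x - b_i:
  g_1((1, -1)) = -4
Stationarity residual: grad f(x) + sum_i lambda_i a_i = (0, 0)
  -> stationarity OK
Primal feasibility (all g_i <= 0): OK
Dual feasibility (all lambda_i >= 0): OK
Complementary slackness (lambda_i * g_i(x) = 0 for all i): FAILS

Verdict: the first failing condition is complementary_slackness -> comp.

comp


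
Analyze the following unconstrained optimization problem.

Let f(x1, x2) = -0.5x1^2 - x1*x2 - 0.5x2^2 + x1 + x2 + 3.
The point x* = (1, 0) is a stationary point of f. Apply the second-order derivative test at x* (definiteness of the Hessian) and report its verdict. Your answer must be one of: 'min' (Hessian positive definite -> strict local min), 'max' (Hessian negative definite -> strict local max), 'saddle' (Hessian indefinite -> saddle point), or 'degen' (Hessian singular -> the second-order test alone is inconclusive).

Compute the Hessian H = grad^2 f:
  H = [[-1, -1], [-1, -1]]
Verify stationarity: grad f(x*) = H x* + g = (0, 0).
Eigenvalues of H: -2, 0.
H has a zero eigenvalue (singular; negative semidefinite but not definite), so H is neither positive definite, negative definite, nor indefinite. The second-order test alone is inconclusive -> degen.
(Indeed, f is constant along the null direction of H through x*, so x* is not a strict local extremum.)

degen


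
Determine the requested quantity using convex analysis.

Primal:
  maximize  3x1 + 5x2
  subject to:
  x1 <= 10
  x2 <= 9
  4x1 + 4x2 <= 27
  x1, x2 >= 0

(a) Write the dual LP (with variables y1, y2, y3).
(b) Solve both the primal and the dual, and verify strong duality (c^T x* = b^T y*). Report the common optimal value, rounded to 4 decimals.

The standard primal-dual pair for 'max c^T x s.t. A x <= b, x >= 0' is:
  Dual:  min b^T y  s.t.  A^T y >= c,  y >= 0.

So the dual LP is:
  minimize  10y1 + 9y2 + 27y3
  subject to:
    y1 + 4y3 >= 3
    y2 + 4y3 >= 5
    y1, y2, y3 >= 0

Solving the primal: x* = (0, 6.75).
  primal value c^T x* = 33.75.
Solving the dual: y* = (0, 0, 1.25).
  dual value b^T y* = 33.75.
Strong duality: c^T x* = b^T y*. Confirmed.

33.75


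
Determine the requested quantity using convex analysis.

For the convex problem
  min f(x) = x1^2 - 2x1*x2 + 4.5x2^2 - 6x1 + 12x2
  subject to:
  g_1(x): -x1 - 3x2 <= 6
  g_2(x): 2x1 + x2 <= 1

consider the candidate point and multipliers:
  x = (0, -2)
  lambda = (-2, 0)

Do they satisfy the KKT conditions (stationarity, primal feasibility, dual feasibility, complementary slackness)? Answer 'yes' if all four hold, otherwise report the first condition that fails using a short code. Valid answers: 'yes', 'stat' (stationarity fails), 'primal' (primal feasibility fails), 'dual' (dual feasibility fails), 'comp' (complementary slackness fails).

Gradient of f: grad f(x) = Q x + c = (-2, -6)
Constraint values g_i(x) = a_i^T x - b_i:
  g_1((0, -2)) = 0
  g_2((0, -2)) = -3
Stationarity residual: grad f(x) + sum_i lambda_i a_i = (0, 0)
  -> stationarity OK
Primal feasibility (all g_i <= 0): OK
Dual feasibility (all lambda_i >= 0): FAILS
Complementary slackness (lambda_i * g_i(x) = 0 for all i): OK

Verdict: the first failing condition is dual_feasibility -> dual.

dual


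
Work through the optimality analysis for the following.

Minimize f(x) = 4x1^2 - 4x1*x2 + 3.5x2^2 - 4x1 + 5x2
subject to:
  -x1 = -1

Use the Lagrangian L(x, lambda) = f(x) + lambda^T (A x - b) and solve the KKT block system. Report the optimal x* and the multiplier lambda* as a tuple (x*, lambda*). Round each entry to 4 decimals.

Form the Lagrangian:
  L(x, lambda) = (1/2) x^T Q x + c^T x + lambda^T (A x - b)
Stationarity (grad_x L = 0): Q x + c + A^T lambda = 0.
Primal feasibility: A x = b.

This gives the KKT block system:
  [ Q   A^T ] [ x     ]   [-c ]
  [ A    0  ] [ lambda ] = [ b ]

Solving the linear system:
  x*      = (1, -0.1429)
  lambda* = (4.5714)
  f(x*)   = -0.0714

x* = (1, -0.1429), lambda* = (4.5714)


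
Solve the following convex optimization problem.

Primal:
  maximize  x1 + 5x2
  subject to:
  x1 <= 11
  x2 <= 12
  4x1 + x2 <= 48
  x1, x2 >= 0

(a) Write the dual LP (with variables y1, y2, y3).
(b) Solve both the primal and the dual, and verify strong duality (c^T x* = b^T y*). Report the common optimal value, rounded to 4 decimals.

The standard primal-dual pair for 'max c^T x s.t. A x <= b, x >= 0' is:
  Dual:  min b^T y  s.t.  A^T y >= c,  y >= 0.

So the dual LP is:
  minimize  11y1 + 12y2 + 48y3
  subject to:
    y1 + 4y3 >= 1
    y2 + y3 >= 5
    y1, y2, y3 >= 0

Solving the primal: x* = (9, 12).
  primal value c^T x* = 69.
Solving the dual: y* = (0, 4.75, 0.25).
  dual value b^T y* = 69.
Strong duality: c^T x* = b^T y*. Confirmed.

69


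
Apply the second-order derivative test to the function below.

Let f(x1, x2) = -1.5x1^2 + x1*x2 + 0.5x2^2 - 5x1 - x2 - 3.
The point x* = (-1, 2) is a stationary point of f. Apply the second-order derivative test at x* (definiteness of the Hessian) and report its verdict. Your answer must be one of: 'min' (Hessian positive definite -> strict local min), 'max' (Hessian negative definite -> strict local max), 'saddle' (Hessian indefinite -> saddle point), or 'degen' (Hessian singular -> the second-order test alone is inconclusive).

Compute the Hessian H = grad^2 f:
  H = [[-3, 1], [1, 1]]
Verify stationarity: grad f(x*) = H x* + g = (0, 0).
Eigenvalues of H: -3.2361, 1.2361.
Eigenvalues have mixed signs, so H is indefinite -> x* is a saddle point.

saddle


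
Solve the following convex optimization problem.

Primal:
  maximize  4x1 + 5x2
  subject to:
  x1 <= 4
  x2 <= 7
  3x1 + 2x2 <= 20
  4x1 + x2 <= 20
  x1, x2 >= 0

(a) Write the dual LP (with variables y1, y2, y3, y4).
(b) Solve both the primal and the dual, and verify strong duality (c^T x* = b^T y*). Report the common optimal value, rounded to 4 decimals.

The standard primal-dual pair for 'max c^T x s.t. A x <= b, x >= 0' is:
  Dual:  min b^T y  s.t.  A^T y >= c,  y >= 0.

So the dual LP is:
  minimize  4y1 + 7y2 + 20y3 + 20y4
  subject to:
    y1 + 3y3 + 4y4 >= 4
    y2 + 2y3 + y4 >= 5
    y1, y2, y3, y4 >= 0

Solving the primal: x* = (2, 7).
  primal value c^T x* = 43.
Solving the dual: y* = (0, 2.3333, 1.3333, 0).
  dual value b^T y* = 43.
Strong duality: c^T x* = b^T y*. Confirmed.

43


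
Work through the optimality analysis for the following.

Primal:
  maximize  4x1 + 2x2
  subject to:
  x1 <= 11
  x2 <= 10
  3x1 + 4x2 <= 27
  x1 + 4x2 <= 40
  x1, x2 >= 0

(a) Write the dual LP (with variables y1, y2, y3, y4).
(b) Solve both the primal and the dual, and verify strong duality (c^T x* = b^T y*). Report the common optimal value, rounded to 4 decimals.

The standard primal-dual pair for 'max c^T x s.t. A x <= b, x >= 0' is:
  Dual:  min b^T y  s.t.  A^T y >= c,  y >= 0.

So the dual LP is:
  minimize  11y1 + 10y2 + 27y3 + 40y4
  subject to:
    y1 + 3y3 + y4 >= 4
    y2 + 4y3 + 4y4 >= 2
    y1, y2, y3, y4 >= 0

Solving the primal: x* = (9, 0).
  primal value c^T x* = 36.
Solving the dual: y* = (0, 0, 1.3333, 0).
  dual value b^T y* = 36.
Strong duality: c^T x* = b^T y*. Confirmed.

36


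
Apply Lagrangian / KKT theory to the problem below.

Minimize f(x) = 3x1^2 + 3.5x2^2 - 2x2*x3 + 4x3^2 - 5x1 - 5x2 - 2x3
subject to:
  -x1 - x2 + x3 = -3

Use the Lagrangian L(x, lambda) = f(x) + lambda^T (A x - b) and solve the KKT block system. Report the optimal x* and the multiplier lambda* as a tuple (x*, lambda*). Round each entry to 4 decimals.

Form the Lagrangian:
  L(x, lambda) = (1/2) x^T Q x + c^T x + lambda^T (A x - b)
Stationarity (grad_x L = 0): Q x + c + A^T lambda = 0.
Primal feasibility: A x = b.

This gives the KKT block system:
  [ Q   A^T ] [ x     ]   [-c ]
  [ A    0  ] [ lambda ] = [ b ]

Solving the linear system:
  x*      = (1.6186, 1.3898, 0.0085)
  lambda* = (4.7119)
  f(x*)   = -0.4619

x* = (1.6186, 1.3898, 0.0085), lambda* = (4.7119)


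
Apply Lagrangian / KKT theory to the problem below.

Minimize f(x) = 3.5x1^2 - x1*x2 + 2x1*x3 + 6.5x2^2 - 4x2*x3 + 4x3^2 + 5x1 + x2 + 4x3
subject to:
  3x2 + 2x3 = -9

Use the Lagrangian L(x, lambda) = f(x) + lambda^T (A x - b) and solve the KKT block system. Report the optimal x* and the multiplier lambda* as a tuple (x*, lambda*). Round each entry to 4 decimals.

Form the Lagrangian:
  L(x, lambda) = (1/2) x^T Q x + c^T x + lambda^T (A x - b)
Stationarity (grad_x L = 0): Q x + c + A^T lambda = 0.
Primal feasibility: A x = b.

This gives the KKT block system:
  [ Q   A^T ] [ x     ]   [-c ]
  [ A    0  ] [ lambda ] = [ b ]

Solving the linear system:
  x*      = (-0.3368, -1.5895, -2.1158)
  lambda* = (3.6211)
  f(x*)   = 10.4263

x* = (-0.3368, -1.5895, -2.1158), lambda* = (3.6211)


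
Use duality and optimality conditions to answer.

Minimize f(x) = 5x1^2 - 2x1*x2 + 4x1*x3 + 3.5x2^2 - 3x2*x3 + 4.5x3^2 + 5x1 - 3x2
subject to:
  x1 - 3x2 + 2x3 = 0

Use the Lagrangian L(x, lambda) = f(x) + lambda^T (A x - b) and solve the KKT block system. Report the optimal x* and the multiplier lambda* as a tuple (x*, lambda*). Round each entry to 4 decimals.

Form the Lagrangian:
  L(x, lambda) = (1/2) x^T Q x + c^T x + lambda^T (A x - b)
Stationarity (grad_x L = 0): Q x + c + A^T lambda = 0.
Primal feasibility: A x = b.

This gives the KKT block system:
  [ Q   A^T ] [ x     ]   [-c ]
  [ A    0  ] [ lambda ] = [ b ]

Solving the linear system:
  x*      = (-0.5872, 0.1242, 0.4799)
  lambda* = (-0.7987)
  f(x*)   = -1.6544

x* = (-0.5872, 0.1242, 0.4799), lambda* = (-0.7987)


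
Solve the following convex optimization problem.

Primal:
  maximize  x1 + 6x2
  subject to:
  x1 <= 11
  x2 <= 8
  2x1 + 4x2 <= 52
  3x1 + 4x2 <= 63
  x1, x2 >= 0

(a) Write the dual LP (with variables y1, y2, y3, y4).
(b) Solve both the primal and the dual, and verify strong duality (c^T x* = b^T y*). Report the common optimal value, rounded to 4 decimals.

The standard primal-dual pair for 'max c^T x s.t. A x <= b, x >= 0' is:
  Dual:  min b^T y  s.t.  A^T y >= c,  y >= 0.

So the dual LP is:
  minimize  11y1 + 8y2 + 52y3 + 63y4
  subject to:
    y1 + 2y3 + 3y4 >= 1
    y2 + 4y3 + 4y4 >= 6
    y1, y2, y3, y4 >= 0

Solving the primal: x* = (10, 8).
  primal value c^T x* = 58.
Solving the dual: y* = (0, 4, 0.5, 0).
  dual value b^T y* = 58.
Strong duality: c^T x* = b^T y*. Confirmed.

58


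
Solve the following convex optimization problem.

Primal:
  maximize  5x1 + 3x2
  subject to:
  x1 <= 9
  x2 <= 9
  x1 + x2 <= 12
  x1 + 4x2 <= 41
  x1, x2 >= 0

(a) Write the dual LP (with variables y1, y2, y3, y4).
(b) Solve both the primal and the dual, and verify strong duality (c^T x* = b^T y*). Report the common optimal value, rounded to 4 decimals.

The standard primal-dual pair for 'max c^T x s.t. A x <= b, x >= 0' is:
  Dual:  min b^T y  s.t.  A^T y >= c,  y >= 0.

So the dual LP is:
  minimize  9y1 + 9y2 + 12y3 + 41y4
  subject to:
    y1 + y3 + y4 >= 5
    y2 + y3 + 4y4 >= 3
    y1, y2, y3, y4 >= 0

Solving the primal: x* = (9, 3).
  primal value c^T x* = 54.
Solving the dual: y* = (2, 0, 3, 0).
  dual value b^T y* = 54.
Strong duality: c^T x* = b^T y*. Confirmed.

54


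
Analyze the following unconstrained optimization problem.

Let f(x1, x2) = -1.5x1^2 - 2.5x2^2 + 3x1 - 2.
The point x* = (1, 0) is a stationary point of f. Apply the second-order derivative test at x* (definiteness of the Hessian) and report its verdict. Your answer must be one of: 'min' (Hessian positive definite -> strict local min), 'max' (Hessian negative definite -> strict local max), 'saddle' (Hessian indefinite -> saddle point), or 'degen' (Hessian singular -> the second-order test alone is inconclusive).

Compute the Hessian H = grad^2 f:
  H = [[-3, 0], [0, -5]]
Verify stationarity: grad f(x*) = H x* + g = (0, 0).
Eigenvalues of H: -5, -3.
Both eigenvalues < 0, so H is negative definite -> x* is a strict local max.

max


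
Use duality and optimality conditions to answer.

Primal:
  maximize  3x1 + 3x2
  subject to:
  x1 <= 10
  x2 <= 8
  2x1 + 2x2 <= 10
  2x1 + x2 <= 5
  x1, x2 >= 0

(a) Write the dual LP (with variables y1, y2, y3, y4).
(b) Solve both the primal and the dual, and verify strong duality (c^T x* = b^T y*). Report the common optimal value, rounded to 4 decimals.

The standard primal-dual pair for 'max c^T x s.t. A x <= b, x >= 0' is:
  Dual:  min b^T y  s.t.  A^T y >= c,  y >= 0.

So the dual LP is:
  minimize  10y1 + 8y2 + 10y3 + 5y4
  subject to:
    y1 + 2y3 + 2y4 >= 3
    y2 + 2y3 + y4 >= 3
    y1, y2, y3, y4 >= 0

Solving the primal: x* = (0, 5).
  primal value c^T x* = 15.
Solving the dual: y* = (0, 0, 0, 3).
  dual value b^T y* = 15.
Strong duality: c^T x* = b^T y*. Confirmed.

15


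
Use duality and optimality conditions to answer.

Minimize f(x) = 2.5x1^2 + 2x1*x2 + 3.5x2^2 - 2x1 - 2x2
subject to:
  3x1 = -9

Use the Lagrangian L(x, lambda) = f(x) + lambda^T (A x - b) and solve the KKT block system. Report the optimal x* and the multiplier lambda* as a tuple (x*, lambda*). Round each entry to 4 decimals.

Form the Lagrangian:
  L(x, lambda) = (1/2) x^T Q x + c^T x + lambda^T (A x - b)
Stationarity (grad_x L = 0): Q x + c + A^T lambda = 0.
Primal feasibility: A x = b.

This gives the KKT block system:
  [ Q   A^T ] [ x     ]   [-c ]
  [ A    0  ] [ lambda ] = [ b ]

Solving the linear system:
  x*      = (-3, 1.1429)
  lambda* = (4.9048)
  f(x*)   = 23.9286

x* = (-3, 1.1429), lambda* = (4.9048)


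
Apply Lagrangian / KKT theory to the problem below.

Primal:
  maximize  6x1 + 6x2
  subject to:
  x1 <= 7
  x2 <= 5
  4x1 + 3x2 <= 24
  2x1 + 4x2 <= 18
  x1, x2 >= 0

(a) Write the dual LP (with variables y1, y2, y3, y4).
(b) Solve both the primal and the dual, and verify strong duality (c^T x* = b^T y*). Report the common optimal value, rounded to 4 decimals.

The standard primal-dual pair for 'max c^T x s.t. A x <= b, x >= 0' is:
  Dual:  min b^T y  s.t.  A^T y >= c,  y >= 0.

So the dual LP is:
  minimize  7y1 + 5y2 + 24y3 + 18y4
  subject to:
    y1 + 4y3 + 2y4 >= 6
    y2 + 3y3 + 4y4 >= 6
    y1, y2, y3, y4 >= 0

Solving the primal: x* = (4.2, 2.4).
  primal value c^T x* = 39.6.
Solving the dual: y* = (0, 0, 1.2, 0.6).
  dual value b^T y* = 39.6.
Strong duality: c^T x* = b^T y*. Confirmed.

39.6


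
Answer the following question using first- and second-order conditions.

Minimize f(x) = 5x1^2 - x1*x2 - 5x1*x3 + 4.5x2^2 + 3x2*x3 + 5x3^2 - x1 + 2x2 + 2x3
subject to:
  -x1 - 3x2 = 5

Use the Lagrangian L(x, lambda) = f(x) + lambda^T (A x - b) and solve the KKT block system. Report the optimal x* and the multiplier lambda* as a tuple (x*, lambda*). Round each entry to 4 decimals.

Form the Lagrangian:
  L(x, lambda) = (1/2) x^T Q x + c^T x + lambda^T (A x - b)
Stationarity (grad_x L = 0): Q x + c + A^T lambda = 0.
Primal feasibility: A x = b.

This gives the KKT block system:
  [ Q   A^T ] [ x     ]   [-c ]
  [ A    0  ] [ lambda ] = [ b ]

Solving the linear system:
  x*      = (-0.3967, -1.5344, 0.062)
  lambda* = (-3.7424)
  f(x*)   = 8.082

x* = (-0.3967, -1.5344, 0.062), lambda* = (-3.7424)


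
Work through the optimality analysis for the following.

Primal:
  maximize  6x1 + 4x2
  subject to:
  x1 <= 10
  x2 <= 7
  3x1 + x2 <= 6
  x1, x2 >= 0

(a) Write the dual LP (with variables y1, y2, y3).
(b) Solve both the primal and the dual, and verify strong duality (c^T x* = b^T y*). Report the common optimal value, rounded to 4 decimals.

The standard primal-dual pair for 'max c^T x s.t. A x <= b, x >= 0' is:
  Dual:  min b^T y  s.t.  A^T y >= c,  y >= 0.

So the dual LP is:
  minimize  10y1 + 7y2 + 6y3
  subject to:
    y1 + 3y3 >= 6
    y2 + y3 >= 4
    y1, y2, y3 >= 0

Solving the primal: x* = (0, 6).
  primal value c^T x* = 24.
Solving the dual: y* = (0, 0, 4).
  dual value b^T y* = 24.
Strong duality: c^T x* = b^T y*. Confirmed.

24


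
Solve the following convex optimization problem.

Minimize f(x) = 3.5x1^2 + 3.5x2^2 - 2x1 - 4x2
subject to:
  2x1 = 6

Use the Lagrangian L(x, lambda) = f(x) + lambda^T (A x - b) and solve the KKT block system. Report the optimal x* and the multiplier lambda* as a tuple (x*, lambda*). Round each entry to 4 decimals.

Form the Lagrangian:
  L(x, lambda) = (1/2) x^T Q x + c^T x + lambda^T (A x - b)
Stationarity (grad_x L = 0): Q x + c + A^T lambda = 0.
Primal feasibility: A x = b.

This gives the KKT block system:
  [ Q   A^T ] [ x     ]   [-c ]
  [ A    0  ] [ lambda ] = [ b ]

Solving the linear system:
  x*      = (3, 0.5714)
  lambda* = (-9.5)
  f(x*)   = 24.3571

x* = (3, 0.5714), lambda* = (-9.5)


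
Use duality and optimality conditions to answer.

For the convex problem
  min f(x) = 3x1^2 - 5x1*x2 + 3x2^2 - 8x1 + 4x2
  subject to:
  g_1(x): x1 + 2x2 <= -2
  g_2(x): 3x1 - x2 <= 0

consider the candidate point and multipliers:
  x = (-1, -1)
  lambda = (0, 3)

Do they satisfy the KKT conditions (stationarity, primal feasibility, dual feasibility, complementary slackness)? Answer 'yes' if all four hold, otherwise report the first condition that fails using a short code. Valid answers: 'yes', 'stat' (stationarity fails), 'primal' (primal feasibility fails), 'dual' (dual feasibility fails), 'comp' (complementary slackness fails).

Gradient of f: grad f(x) = Q x + c = (-9, 3)
Constraint values g_i(x) = a_i^T x - b_i:
  g_1((-1, -1)) = -1
  g_2((-1, -1)) = -2
Stationarity residual: grad f(x) + sum_i lambda_i a_i = (0, 0)
  -> stationarity OK
Primal feasibility (all g_i <= 0): OK
Dual feasibility (all lambda_i >= 0): OK
Complementary slackness (lambda_i * g_i(x) = 0 for all i): FAILS

Verdict: the first failing condition is complementary_slackness -> comp.

comp


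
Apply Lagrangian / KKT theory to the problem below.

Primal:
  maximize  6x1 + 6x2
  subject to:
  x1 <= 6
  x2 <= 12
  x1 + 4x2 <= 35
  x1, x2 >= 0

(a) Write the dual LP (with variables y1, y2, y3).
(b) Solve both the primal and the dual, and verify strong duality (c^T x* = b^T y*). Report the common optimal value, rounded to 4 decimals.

The standard primal-dual pair for 'max c^T x s.t. A x <= b, x >= 0' is:
  Dual:  min b^T y  s.t.  A^T y >= c,  y >= 0.

So the dual LP is:
  minimize  6y1 + 12y2 + 35y3
  subject to:
    y1 + y3 >= 6
    y2 + 4y3 >= 6
    y1, y2, y3 >= 0

Solving the primal: x* = (6, 7.25).
  primal value c^T x* = 79.5.
Solving the dual: y* = (4.5, 0, 1.5).
  dual value b^T y* = 79.5.
Strong duality: c^T x* = b^T y*. Confirmed.

79.5


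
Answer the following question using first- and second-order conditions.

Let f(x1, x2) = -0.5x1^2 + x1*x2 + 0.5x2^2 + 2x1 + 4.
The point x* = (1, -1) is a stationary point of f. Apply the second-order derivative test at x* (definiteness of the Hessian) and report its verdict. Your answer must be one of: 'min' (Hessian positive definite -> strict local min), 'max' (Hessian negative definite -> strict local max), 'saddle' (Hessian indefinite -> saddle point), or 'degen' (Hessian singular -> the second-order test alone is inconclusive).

Compute the Hessian H = grad^2 f:
  H = [[-1, 1], [1, 1]]
Verify stationarity: grad f(x*) = H x* + g = (0, 0).
Eigenvalues of H: -1.4142, 1.4142.
Eigenvalues have mixed signs, so H is indefinite -> x* is a saddle point.

saddle


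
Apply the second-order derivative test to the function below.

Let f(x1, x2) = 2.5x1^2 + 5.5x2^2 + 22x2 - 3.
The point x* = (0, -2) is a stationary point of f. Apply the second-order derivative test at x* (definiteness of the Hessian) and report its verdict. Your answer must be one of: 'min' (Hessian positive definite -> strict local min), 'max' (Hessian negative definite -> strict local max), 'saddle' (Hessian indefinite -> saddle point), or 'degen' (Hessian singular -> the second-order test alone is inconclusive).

Compute the Hessian H = grad^2 f:
  H = [[5, 0], [0, 11]]
Verify stationarity: grad f(x*) = H x* + g = (0, 0).
Eigenvalues of H: 5, 11.
Both eigenvalues > 0, so H is positive definite -> x* is a strict local min.

min


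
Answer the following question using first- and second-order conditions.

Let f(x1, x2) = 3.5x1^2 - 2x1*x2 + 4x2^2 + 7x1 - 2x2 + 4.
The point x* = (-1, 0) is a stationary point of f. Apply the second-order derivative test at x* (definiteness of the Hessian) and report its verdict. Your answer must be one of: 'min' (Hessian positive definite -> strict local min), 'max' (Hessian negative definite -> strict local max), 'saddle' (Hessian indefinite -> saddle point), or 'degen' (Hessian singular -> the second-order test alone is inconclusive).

Compute the Hessian H = grad^2 f:
  H = [[7, -2], [-2, 8]]
Verify stationarity: grad f(x*) = H x* + g = (0, 0).
Eigenvalues of H: 5.4384, 9.5616.
Both eigenvalues > 0, so H is positive definite -> x* is a strict local min.

min


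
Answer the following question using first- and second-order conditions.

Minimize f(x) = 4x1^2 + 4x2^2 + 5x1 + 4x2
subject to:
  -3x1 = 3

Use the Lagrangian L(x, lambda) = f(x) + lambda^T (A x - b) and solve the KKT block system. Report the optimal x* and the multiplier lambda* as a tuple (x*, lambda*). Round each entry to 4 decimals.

Form the Lagrangian:
  L(x, lambda) = (1/2) x^T Q x + c^T x + lambda^T (A x - b)
Stationarity (grad_x L = 0): Q x + c + A^T lambda = 0.
Primal feasibility: A x = b.

This gives the KKT block system:
  [ Q   A^T ] [ x     ]   [-c ]
  [ A    0  ] [ lambda ] = [ b ]

Solving the linear system:
  x*      = (-1, -0.5)
  lambda* = (-1)
  f(x*)   = -2

x* = (-1, -0.5), lambda* = (-1)


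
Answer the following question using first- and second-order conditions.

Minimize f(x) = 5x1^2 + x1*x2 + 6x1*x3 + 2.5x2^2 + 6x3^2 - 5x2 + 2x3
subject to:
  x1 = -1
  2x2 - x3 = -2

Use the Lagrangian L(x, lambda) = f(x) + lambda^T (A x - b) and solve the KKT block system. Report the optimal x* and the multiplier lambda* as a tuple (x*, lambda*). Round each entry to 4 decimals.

Form the Lagrangian:
  L(x, lambda) = (1/2) x^T Q x + c^T x + lambda^T (A x - b)
Stationarity (grad_x L = 0): Q x + c + A^T lambda = 0.
Primal feasibility: A x = b.

This gives the KKT block system:
  [ Q   A^T ] [ x     ]   [-c ]
  [ A    0  ] [ lambda ] = [ b ]

Solving the linear system:
  x*      = (-1, -0.6415, 0.717)
  lambda* = (6.3396, 4.6038)
  f(x*)   = 10.0943

x* = (-1, -0.6415, 0.717), lambda* = (6.3396, 4.6038)


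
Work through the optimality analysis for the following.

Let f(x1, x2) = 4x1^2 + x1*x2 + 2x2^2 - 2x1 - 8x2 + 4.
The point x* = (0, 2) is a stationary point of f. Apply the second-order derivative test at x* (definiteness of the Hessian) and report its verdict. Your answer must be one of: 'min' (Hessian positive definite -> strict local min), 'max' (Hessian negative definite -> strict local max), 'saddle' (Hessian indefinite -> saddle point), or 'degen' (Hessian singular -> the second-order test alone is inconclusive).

Compute the Hessian H = grad^2 f:
  H = [[8, 1], [1, 4]]
Verify stationarity: grad f(x*) = H x* + g = (0, 0).
Eigenvalues of H: 3.7639, 8.2361.
Both eigenvalues > 0, so H is positive definite -> x* is a strict local min.

min


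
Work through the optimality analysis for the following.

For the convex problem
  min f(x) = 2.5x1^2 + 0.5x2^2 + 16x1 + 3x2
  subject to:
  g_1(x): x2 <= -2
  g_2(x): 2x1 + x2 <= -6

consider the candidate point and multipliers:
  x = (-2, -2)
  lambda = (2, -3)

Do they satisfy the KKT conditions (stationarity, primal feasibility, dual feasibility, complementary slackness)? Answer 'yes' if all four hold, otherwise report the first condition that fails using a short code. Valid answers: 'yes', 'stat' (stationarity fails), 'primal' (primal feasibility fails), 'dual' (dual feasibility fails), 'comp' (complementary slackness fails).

Gradient of f: grad f(x) = Q x + c = (6, 1)
Constraint values g_i(x) = a_i^T x - b_i:
  g_1((-2, -2)) = 0
  g_2((-2, -2)) = 0
Stationarity residual: grad f(x) + sum_i lambda_i a_i = (0, 0)
  -> stationarity OK
Primal feasibility (all g_i <= 0): OK
Dual feasibility (all lambda_i >= 0): FAILS
Complementary slackness (lambda_i * g_i(x) = 0 for all i): OK

Verdict: the first failing condition is dual_feasibility -> dual.

dual


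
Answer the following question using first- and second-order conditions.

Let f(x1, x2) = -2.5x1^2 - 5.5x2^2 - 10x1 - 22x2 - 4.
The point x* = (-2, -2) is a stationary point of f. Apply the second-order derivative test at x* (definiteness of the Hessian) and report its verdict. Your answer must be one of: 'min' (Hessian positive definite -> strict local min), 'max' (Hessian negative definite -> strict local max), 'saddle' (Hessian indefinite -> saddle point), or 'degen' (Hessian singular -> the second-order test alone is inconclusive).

Compute the Hessian H = grad^2 f:
  H = [[-5, 0], [0, -11]]
Verify stationarity: grad f(x*) = H x* + g = (0, 0).
Eigenvalues of H: -11, -5.
Both eigenvalues < 0, so H is negative definite -> x* is a strict local max.

max


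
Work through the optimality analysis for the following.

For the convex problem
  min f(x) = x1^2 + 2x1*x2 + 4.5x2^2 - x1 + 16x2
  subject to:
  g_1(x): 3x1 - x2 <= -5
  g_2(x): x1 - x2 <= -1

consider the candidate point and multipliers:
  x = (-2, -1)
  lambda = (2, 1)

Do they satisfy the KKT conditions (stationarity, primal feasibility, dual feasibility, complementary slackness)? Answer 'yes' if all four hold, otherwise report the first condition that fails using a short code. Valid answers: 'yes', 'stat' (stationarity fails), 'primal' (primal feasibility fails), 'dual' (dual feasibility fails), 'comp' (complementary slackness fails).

Gradient of f: grad f(x) = Q x + c = (-7, 3)
Constraint values g_i(x) = a_i^T x - b_i:
  g_1((-2, -1)) = 0
  g_2((-2, -1)) = 0
Stationarity residual: grad f(x) + sum_i lambda_i a_i = (0, 0)
  -> stationarity OK
Primal feasibility (all g_i <= 0): OK
Dual feasibility (all lambda_i >= 0): OK
Complementary slackness (lambda_i * g_i(x) = 0 for all i): OK

Verdict: yes, KKT holds.

yes


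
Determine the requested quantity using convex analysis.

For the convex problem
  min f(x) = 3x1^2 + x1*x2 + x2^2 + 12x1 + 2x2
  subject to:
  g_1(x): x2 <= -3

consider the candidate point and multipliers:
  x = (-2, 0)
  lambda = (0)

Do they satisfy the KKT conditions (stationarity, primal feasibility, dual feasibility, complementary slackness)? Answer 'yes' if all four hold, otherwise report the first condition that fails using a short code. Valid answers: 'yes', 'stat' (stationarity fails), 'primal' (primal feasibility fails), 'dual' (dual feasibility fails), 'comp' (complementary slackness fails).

Gradient of f: grad f(x) = Q x + c = (0, 0)
Constraint values g_i(x) = a_i^T x - b_i:
  g_1((-2, 0)) = 3
Stationarity residual: grad f(x) + sum_i lambda_i a_i = (0, 0)
  -> stationarity OK
Primal feasibility (all g_i <= 0): FAILS
Dual feasibility (all lambda_i >= 0): OK
Complementary slackness (lambda_i * g_i(x) = 0 for all i): OK

Verdict: the first failing condition is primal_feasibility -> primal.

primal


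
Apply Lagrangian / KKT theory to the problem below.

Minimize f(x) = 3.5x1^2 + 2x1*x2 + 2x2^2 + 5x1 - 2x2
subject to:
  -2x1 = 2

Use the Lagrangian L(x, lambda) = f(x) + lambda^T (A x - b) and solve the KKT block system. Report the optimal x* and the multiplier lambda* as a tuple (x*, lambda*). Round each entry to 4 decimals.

Form the Lagrangian:
  L(x, lambda) = (1/2) x^T Q x + c^T x + lambda^T (A x - b)
Stationarity (grad_x L = 0): Q x + c + A^T lambda = 0.
Primal feasibility: A x = b.

This gives the KKT block system:
  [ Q   A^T ] [ x     ]   [-c ]
  [ A    0  ] [ lambda ] = [ b ]

Solving the linear system:
  x*      = (-1, 1)
  lambda* = (0)
  f(x*)   = -3.5

x* = (-1, 1), lambda* = (0)


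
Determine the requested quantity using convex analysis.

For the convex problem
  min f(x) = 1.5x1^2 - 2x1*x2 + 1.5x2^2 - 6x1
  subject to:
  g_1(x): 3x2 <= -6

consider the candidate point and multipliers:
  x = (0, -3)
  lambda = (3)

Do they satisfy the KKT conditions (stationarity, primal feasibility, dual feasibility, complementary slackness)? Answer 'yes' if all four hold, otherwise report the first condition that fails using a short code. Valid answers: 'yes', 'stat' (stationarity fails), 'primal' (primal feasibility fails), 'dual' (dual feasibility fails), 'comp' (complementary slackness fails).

Gradient of f: grad f(x) = Q x + c = (0, -9)
Constraint values g_i(x) = a_i^T x - b_i:
  g_1((0, -3)) = -3
Stationarity residual: grad f(x) + sum_i lambda_i a_i = (0, 0)
  -> stationarity OK
Primal feasibility (all g_i <= 0): OK
Dual feasibility (all lambda_i >= 0): OK
Complementary slackness (lambda_i * g_i(x) = 0 for all i): FAILS

Verdict: the first failing condition is complementary_slackness -> comp.

comp


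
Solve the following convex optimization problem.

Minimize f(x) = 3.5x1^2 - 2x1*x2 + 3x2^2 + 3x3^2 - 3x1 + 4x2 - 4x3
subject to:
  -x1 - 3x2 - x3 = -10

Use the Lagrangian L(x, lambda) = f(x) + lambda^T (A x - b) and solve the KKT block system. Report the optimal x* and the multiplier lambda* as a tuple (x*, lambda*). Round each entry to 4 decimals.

Form the Lagrangian:
  L(x, lambda) = (1/2) x^T Q x + c^T x + lambda^T (A x - b)
Stationarity (grad_x L = 0): Q x + c + A^T lambda = 0.
Primal feasibility: A x = b.

This gives the KKT block system:
  [ Q   A^T ] [ x     ]   [-c ]
  [ A    0  ] [ lambda ] = [ b ]

Solving the linear system:
  x*      = (1.7481, 2.2672, 1.4504)
  lambda* = (4.7023)
  f(x*)   = 22.5229

x* = (1.7481, 2.2672, 1.4504), lambda* = (4.7023)


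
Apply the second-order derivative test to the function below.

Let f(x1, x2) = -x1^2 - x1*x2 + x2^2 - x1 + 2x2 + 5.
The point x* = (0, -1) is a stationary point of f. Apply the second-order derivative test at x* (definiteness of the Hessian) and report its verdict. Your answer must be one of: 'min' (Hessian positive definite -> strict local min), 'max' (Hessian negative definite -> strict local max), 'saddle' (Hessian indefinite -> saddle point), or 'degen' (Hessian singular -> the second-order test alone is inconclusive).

Compute the Hessian H = grad^2 f:
  H = [[-2, -1], [-1, 2]]
Verify stationarity: grad f(x*) = H x* + g = (0, 0).
Eigenvalues of H: -2.2361, 2.2361.
Eigenvalues have mixed signs, so H is indefinite -> x* is a saddle point.

saddle


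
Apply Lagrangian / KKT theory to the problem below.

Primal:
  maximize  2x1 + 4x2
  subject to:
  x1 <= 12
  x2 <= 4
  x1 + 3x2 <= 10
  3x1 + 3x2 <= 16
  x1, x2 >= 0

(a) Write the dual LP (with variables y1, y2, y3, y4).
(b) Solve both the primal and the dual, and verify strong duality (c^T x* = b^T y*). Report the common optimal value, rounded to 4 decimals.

The standard primal-dual pair for 'max c^T x s.t. A x <= b, x >= 0' is:
  Dual:  min b^T y  s.t.  A^T y >= c,  y >= 0.

So the dual LP is:
  minimize  12y1 + 4y2 + 10y3 + 16y4
  subject to:
    y1 + y3 + 3y4 >= 2
    y2 + 3y3 + 3y4 >= 4
    y1, y2, y3, y4 >= 0

Solving the primal: x* = (3, 2.3333).
  primal value c^T x* = 15.3333.
Solving the dual: y* = (0, 0, 1, 0.3333).
  dual value b^T y* = 15.3333.
Strong duality: c^T x* = b^T y*. Confirmed.

15.3333


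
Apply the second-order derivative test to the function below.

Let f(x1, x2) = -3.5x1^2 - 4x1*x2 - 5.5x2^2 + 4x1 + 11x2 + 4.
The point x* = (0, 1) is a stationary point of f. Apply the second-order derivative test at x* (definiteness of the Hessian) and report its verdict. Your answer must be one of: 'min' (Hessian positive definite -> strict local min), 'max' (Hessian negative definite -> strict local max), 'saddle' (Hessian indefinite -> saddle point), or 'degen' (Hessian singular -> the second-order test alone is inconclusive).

Compute the Hessian H = grad^2 f:
  H = [[-7, -4], [-4, -11]]
Verify stationarity: grad f(x*) = H x* + g = (0, 0).
Eigenvalues of H: -13.4721, -4.5279.
Both eigenvalues < 0, so H is negative definite -> x* is a strict local max.

max


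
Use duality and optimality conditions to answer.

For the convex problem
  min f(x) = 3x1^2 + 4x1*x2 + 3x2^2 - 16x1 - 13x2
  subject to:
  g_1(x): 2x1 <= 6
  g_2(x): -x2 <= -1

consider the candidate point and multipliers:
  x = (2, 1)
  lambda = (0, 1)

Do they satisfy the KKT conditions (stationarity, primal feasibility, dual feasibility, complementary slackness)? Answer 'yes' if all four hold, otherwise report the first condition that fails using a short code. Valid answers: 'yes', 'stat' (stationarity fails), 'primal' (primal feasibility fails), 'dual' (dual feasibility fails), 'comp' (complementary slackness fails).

Gradient of f: grad f(x) = Q x + c = (0, 1)
Constraint values g_i(x) = a_i^T x - b_i:
  g_1((2, 1)) = -2
  g_2((2, 1)) = 0
Stationarity residual: grad f(x) + sum_i lambda_i a_i = (0, 0)
  -> stationarity OK
Primal feasibility (all g_i <= 0): OK
Dual feasibility (all lambda_i >= 0): OK
Complementary slackness (lambda_i * g_i(x) = 0 for all i): OK

Verdict: yes, KKT holds.

yes


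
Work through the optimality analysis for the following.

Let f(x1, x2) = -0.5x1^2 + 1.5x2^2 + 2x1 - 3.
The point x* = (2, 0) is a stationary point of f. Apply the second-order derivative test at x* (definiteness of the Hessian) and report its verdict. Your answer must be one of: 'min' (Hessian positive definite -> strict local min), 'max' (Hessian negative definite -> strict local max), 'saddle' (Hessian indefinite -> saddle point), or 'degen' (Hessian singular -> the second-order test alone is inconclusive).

Compute the Hessian H = grad^2 f:
  H = [[-1, 0], [0, 3]]
Verify stationarity: grad f(x*) = H x* + g = (0, 0).
Eigenvalues of H: -1, 3.
Eigenvalues have mixed signs, so H is indefinite -> x* is a saddle point.

saddle


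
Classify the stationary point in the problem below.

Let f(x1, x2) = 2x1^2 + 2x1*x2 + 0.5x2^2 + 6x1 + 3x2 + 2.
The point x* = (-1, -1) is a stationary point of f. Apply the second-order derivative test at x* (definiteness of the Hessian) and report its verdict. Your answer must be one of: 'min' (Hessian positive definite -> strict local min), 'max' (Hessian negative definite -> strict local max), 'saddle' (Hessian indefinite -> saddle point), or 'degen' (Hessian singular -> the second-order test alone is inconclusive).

Compute the Hessian H = grad^2 f:
  H = [[4, 2], [2, 1]]
Verify stationarity: grad f(x*) = H x* + g = (0, 0).
Eigenvalues of H: 0, 5.
H has a zero eigenvalue (singular; positive semidefinite but not definite), so H is neither positive definite, negative definite, nor indefinite. The second-order test alone is inconclusive -> degen.
(Indeed, f is constant along the null direction of H through x*, so x* is not a strict local extremum.)

degen


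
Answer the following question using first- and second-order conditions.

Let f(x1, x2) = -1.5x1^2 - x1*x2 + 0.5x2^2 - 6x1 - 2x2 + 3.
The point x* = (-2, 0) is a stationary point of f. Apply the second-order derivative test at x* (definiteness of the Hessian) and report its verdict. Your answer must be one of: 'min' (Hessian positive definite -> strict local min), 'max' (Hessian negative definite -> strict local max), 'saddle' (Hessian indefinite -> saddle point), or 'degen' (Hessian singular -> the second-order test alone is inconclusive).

Compute the Hessian H = grad^2 f:
  H = [[-3, -1], [-1, 1]]
Verify stationarity: grad f(x*) = H x* + g = (0, 0).
Eigenvalues of H: -3.2361, 1.2361.
Eigenvalues have mixed signs, so H is indefinite -> x* is a saddle point.

saddle
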